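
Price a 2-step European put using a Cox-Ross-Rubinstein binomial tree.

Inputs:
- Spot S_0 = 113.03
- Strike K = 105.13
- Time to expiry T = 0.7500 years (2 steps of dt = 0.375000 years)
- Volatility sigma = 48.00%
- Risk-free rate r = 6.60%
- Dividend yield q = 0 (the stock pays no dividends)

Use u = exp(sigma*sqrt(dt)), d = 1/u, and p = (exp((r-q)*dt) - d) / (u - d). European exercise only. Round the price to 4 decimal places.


dt = T/N = 0.375000
u = exp(sigma*sqrt(dt)) = 1.341702; d = 1/u = 0.745322
p = (exp((r-q)*dt) - d) / (u - d) = 0.469058
Discount per step: exp(-r*dt) = 0.975554
Stock lattice S(k, i) with i counting down-moves:
  k=0: S(0,0) = 113.0300
  k=1: S(1,0) = 151.6525; S(1,1) = 84.2438
  k=2: S(2,0) = 203.4725; S(2,1) = 113.0300; S(2,2) = 62.7887
Terminal payoffs V(N, i) = max(K - S_T, 0):
  V(2,0) = 0.000000; V(2,1) = 0.000000; V(2,2) = 42.341262
Backward induction: V(k, i) = exp(-r*dt) * [p * V(k+1, i) + (1-p) * V(k+1, i+1)].
  V(1,0) = exp(-r*dt) * [p*0.000000 + (1-p)*0.000000] = 0.000000
  V(1,1) = exp(-r*dt) * [p*0.000000 + (1-p)*42.341262] = 21.931180
  V(0,0) = exp(-r*dt) * [p*0.000000 + (1-p)*21.931180] = 11.359526

Answer: Price = V(0,0) = 11.3595


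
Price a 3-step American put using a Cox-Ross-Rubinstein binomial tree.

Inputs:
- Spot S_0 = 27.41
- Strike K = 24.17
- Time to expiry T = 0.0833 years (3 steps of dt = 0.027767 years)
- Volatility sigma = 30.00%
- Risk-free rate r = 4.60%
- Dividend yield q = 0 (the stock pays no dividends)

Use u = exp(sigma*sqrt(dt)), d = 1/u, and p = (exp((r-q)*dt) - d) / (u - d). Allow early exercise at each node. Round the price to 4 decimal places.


Answer: Price = V(0,0) = 0.0718

Derivation:
dt = T/N = 0.027767
u = exp(sigma*sqrt(dt)) = 1.051261; d = 1/u = 0.951239
p = (exp((r-q)*dt) - d) / (u - d) = 0.500283
Discount per step: exp(-r*dt) = 0.998724
Stock lattice S(k, i) with i counting down-moves:
  k=0: S(0,0) = 27.4100
  k=1: S(1,0) = 28.8151; S(1,1) = 26.0735
  k=2: S(2,0) = 30.2921; S(2,1) = 27.4100; S(2,2) = 24.8021
  k=3: S(3,0) = 31.8449; S(3,1) = 28.8151; S(3,2) = 26.0735; S(3,3) = 23.5927
Terminal payoffs V(N, i) = max(K - S_T, 0):
  V(3,0) = 0.000000; V(3,1) = 0.000000; V(3,2) = 0.000000; V(3,3) = 0.577287
Backward induction: V(k, i) = exp(-r*dt) * [p * V(k+1, i) + (1-p) * V(k+1, i+1)]; then take max(V_cont, immediate exercise) for American.
  V(2,0) = exp(-r*dt) * [p*0.000000 + (1-p)*0.000000] = 0.000000; exercise = 0.000000; V(2,0) = max -> 0.000000
  V(2,1) = exp(-r*dt) * [p*0.000000 + (1-p)*0.000000] = 0.000000; exercise = 0.000000; V(2,1) = max -> 0.000000
  V(2,2) = exp(-r*dt) * [p*0.000000 + (1-p)*0.577287] = 0.288112; exercise = 0.000000; V(2,2) = max -> 0.288112
  V(1,0) = exp(-r*dt) * [p*0.000000 + (1-p)*0.000000] = 0.000000; exercise = 0.000000; V(1,0) = max -> 0.000000
  V(1,1) = exp(-r*dt) * [p*0.000000 + (1-p)*0.288112] = 0.143790; exercise = 0.000000; V(1,1) = max -> 0.143790
  V(0,0) = exp(-r*dt) * [p*0.000000 + (1-p)*0.143790] = 0.071763; exercise = 0.000000; V(0,0) = max -> 0.071763


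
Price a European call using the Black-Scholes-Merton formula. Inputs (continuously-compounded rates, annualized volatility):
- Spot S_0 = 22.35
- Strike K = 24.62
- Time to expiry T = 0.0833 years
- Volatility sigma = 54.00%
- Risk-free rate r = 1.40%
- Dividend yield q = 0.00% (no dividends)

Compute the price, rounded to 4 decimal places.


d1 = (ln(S/K) + (r - q + 0.5*sigma^2) * T) / (sigma * sqrt(T)) = -0.53525598
d2 = d1 - sigma * sqrt(T) = -0.69110937
exp(-rT) = 0.99883448; exp(-qT) = 1.00000000
C = S_0 * exp(-qT) * N(d1) - K * exp(-rT) * N(d2)
N(d1) = 0.29623643; N(d2) = 0.24474841
C = 22.3500 * 1.00000000 * 0.29623643 - 24.6200 * 0.99883448 * 0.24474841 = 0.6022

Answer: Price = 0.6022


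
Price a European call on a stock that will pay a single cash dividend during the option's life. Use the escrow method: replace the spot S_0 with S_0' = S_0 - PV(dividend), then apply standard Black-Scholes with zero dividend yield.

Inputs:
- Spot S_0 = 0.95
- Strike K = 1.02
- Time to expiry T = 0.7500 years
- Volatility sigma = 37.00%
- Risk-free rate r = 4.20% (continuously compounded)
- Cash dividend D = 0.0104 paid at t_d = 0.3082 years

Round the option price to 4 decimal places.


Answer: Price = 0.0999

Derivation:
PV(D) = D * exp(-r * t_d) = 0.0104 * 0.98713902 = 0.01026625
S_0' = S_0 - PV(D) = 0.9500 - 0.01026625 = 0.93973375
d1 = (ln(S_0'/K) + (r + sigma^2/2)*T) / (sigma*sqrt(T)) = 0.00273442
d2 = d1 - sigma*sqrt(T) = -0.31769498
exp(-rT) = 0.96899096
N(d1) = 0.50109087; N(d2) = 0.37535816
C = S_0' * N(d1) - K * exp(-rT) * N(d2) = 0.93973375 * 0.50109087 - 1.0200 * 0.96899096 * 0.37535816 = 0.0999


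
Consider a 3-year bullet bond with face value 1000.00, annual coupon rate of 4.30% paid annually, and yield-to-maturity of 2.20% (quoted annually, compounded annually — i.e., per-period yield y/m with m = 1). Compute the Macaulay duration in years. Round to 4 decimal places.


Answer: Macaulay duration = 2.8818 years

Derivation:
Coupon per period c = face * coupon_rate / m = 43.000000
Periods per year m = 1; per-period yield y/m = 0.022000
Number of cashflows N = 3
Cashflows (t years, CF_t, discount factor 1/(1+y/m)^(m*t), PV):
  t = 1.0000: CF_t = 43.000000, DF = 0.978474, PV = 42.074364
  t = 2.0000: CF_t = 43.000000, DF = 0.957411, PV = 41.168654
  t = 3.0000: CF_t = 1043.000000, DF = 0.936801, PV = 977.083369
Price P = sum_t PV_t = 1060.326386
Macaulay numerator sum_t t * PV_t:
  t * PV_t at t = 1.0000: 42.074364
  t * PV_t at t = 2.0000: 82.337307
  t * PV_t at t = 3.0000: 2931.250106
Macaulay duration D = (sum_t t * PV_t) / P = 3055.661777 / 1060.326386 = 2.881812


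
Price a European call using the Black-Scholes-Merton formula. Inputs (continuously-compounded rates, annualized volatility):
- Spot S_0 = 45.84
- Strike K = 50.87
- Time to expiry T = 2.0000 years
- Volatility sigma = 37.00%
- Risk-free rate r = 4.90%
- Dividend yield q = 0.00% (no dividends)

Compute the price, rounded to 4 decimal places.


Answer: Price = 9.3501

Derivation:
d1 = (ln(S/K) + (r - q + 0.5*sigma^2) * T) / (sigma * sqrt(T)) = 0.24994068
d2 = d1 - sigma * sqrt(T) = -0.27331834
exp(-rT) = 0.90664890; exp(-qT) = 1.00000000
C = S_0 * exp(-qT) * N(d1) - K * exp(-rT) * N(d2)
N(d1) = 0.59868339; N(d2) = 0.39230426
C = 45.8400 * 1.00000000 * 0.59868339 - 50.8700 * 0.90664890 * 0.39230426 = 9.3501


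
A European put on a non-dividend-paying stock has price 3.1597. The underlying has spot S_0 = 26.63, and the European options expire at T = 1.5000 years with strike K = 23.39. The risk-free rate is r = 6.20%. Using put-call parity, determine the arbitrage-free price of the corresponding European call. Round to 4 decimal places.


Answer: Call price = 8.4769

Derivation:
Put-call parity: C - P = S_0 * exp(-qT) - K * exp(-rT).
S_0 * exp(-qT) = 26.6300 * 1.00000000 = 26.63000000
K * exp(-rT) = 23.3900 * 0.91119350 = 21.31281597
C = P + S*exp(-qT) - K*exp(-rT)
C = 3.1597 + 26.63000000 - 21.31281597 = 8.4769


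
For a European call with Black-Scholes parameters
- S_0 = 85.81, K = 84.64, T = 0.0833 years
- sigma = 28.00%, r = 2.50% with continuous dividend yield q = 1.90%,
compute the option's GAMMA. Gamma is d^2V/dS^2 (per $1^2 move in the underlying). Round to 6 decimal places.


d1 = 0.2164722235; d2 = 0.1356593532
phi(d1) = 0.3897036716; exp(-qT) = 0.9984185518; exp(-rT) = 0.9979196669
Gamma = exp(-qT) * phi(d1) / (S * sigma * sqrt(T)) = 0.9984185518 * 0.3897036716 / (85.8100 * 0.2800 * 0.2886173938) = 0.056109

Answer: Gamma = 0.056109


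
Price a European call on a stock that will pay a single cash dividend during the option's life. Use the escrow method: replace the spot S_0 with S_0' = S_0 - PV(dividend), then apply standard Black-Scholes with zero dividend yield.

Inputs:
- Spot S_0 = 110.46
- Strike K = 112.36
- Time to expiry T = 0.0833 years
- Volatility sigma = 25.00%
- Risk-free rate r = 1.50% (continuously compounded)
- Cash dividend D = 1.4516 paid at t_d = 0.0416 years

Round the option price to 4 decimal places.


PV(D) = D * exp(-r * t_d) = 1.4516 * 0.99937619 = 1.45069448
S_0' = S_0 - PV(D) = 110.4600 - 1.45069448 = 109.00930552
d1 = (ln(S_0'/K) + (r + sigma^2/2)*T) / (sigma*sqrt(T)) = -0.36618898
d2 = d1 - sigma*sqrt(T) = -0.43834332
exp(-rT) = 0.99875128
N(d1) = 0.35711203; N(d2) = 0.33056871
C = S_0' * N(d1) - K * exp(-rT) * N(d2) = 109.00930552 * 0.35711203 - 112.3600 * 0.99875128 * 0.33056871 = 1.8322

Answer: Price = 1.8322


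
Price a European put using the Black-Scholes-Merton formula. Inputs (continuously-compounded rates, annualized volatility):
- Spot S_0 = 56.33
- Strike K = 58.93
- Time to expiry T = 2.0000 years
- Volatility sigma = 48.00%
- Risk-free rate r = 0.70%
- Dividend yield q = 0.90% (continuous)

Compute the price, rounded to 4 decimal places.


d1 = (ln(S/K) + (r - q + 0.5*sigma^2) * T) / (sigma * sqrt(T)) = 0.26704617
d2 = d1 - sigma * sqrt(T) = -0.41177634
exp(-rT) = 0.98609754; exp(-qT) = 0.98216103
P = K * exp(-rT) * N(-d2) - S_0 * exp(-qT) * N(-d1)
N(-d1) = 0.39471680; N(-d2) = 0.65974832
P = 58.9300 * 0.98609754 * 0.65974832 - 56.3300 * 0.98216103 * 0.39471680 = 16.5007

Answer: Price = 16.5007


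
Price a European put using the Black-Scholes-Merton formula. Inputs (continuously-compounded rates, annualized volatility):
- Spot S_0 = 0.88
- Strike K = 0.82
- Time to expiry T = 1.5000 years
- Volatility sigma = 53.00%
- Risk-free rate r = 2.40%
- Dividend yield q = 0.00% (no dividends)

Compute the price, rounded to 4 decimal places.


d1 = (ln(S/K) + (r - q + 0.5*sigma^2) * T) / (sigma * sqrt(T)) = 0.48880811
d2 = d1 - sigma * sqrt(T) = -0.16030668
exp(-rT) = 0.96464029; exp(-qT) = 1.00000000
P = K * exp(-rT) * N(-d2) - S_0 * exp(-qT) * N(-d1)
N(-d1) = 0.31248878; N(-d2) = 0.56368025
P = 0.8200 * 0.96464029 * 0.56368025 - 0.8800 * 1.00000000 * 0.31248878 = 0.1709

Answer: Price = 0.1709


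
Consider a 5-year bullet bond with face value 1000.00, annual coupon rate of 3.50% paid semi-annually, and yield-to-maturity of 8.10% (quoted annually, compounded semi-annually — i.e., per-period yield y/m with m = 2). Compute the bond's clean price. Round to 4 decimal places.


Answer: Price = 813.9129

Derivation:
Coupon per period c = face * coupon_rate / m = 17.500000
Periods per year m = 2; per-period yield y/m = 0.040500
Number of cashflows N = 10
Cashflows (t years, CF_t, discount factor 1/(1+y/m)^(m*t), PV):
  t = 0.5000: CF_t = 17.500000, DF = 0.961076, PV = 16.818837
  t = 1.0000: CF_t = 17.500000, DF = 0.923668, PV = 16.164188
  t = 1.5000: CF_t = 17.500000, DF = 0.887715, PV = 15.535019
  t = 2.0000: CF_t = 17.500000, DF = 0.853162, PV = 14.930340
  t = 2.5000: CF_t = 17.500000, DF = 0.819954, PV = 14.349198
  t = 3.0000: CF_t = 17.500000, DF = 0.788039, PV = 13.790676
  t = 3.5000: CF_t = 17.500000, DF = 0.757365, PV = 13.253893
  t = 4.0000: CF_t = 17.500000, DF = 0.727886, PV = 12.738004
  t = 4.5000: CF_t = 17.500000, DF = 0.699554, PV = 12.242195
  t = 5.0000: CF_t = 1017.500000, DF = 0.672325, PV = 684.090521
Price P = sum_t PV_t = 813.912870


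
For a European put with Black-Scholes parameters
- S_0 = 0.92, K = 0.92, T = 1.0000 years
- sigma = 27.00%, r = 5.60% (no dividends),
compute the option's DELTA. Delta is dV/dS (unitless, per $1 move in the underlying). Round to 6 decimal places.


Answer: Delta = -0.366022

Derivation:
d1 = 0.3424074074; d2 = 0.0724074074
phi(d1) = 0.3762279951; exp(-qT) = 1.0000000000; exp(-rT) = 0.9455391359
N(-d1) = 0.3660221574
Delta = -exp(-qT) * N(-d1) = -1.0000000000 * 0.3660221574 = -0.366022


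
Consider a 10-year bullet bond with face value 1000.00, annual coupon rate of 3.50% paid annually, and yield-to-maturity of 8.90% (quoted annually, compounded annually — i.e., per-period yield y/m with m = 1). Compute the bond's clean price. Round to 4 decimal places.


Coupon per period c = face * coupon_rate / m = 35.000000
Periods per year m = 1; per-period yield y/m = 0.089000
Number of cashflows N = 10
Cashflows (t years, CF_t, discount factor 1/(1+y/m)^(m*t), PV):
  t = 1.0000: CF_t = 35.000000, DF = 0.918274, PV = 32.139578
  t = 2.0000: CF_t = 35.000000, DF = 0.843226, PV = 29.512927
  t = 3.0000: CF_t = 35.000000, DF = 0.774313, PV = 27.100943
  t = 4.0000: CF_t = 35.000000, DF = 0.711031, PV = 24.886082
  t = 5.0000: CF_t = 35.000000, DF = 0.652921, PV = 22.852233
  t = 6.0000: CF_t = 35.000000, DF = 0.599560, PV = 20.984603
  t = 7.0000: CF_t = 35.000000, DF = 0.550560, PV = 19.269608
  t = 8.0000: CF_t = 35.000000, DF = 0.505565, PV = 17.694773
  t = 9.0000: CF_t = 35.000000, DF = 0.464247, PV = 16.248644
  t = 10.0000: CF_t = 1035.000000, DF = 0.426306, PV = 441.226463
Price P = sum_t PV_t = 651.915855

Answer: Price = 651.9159


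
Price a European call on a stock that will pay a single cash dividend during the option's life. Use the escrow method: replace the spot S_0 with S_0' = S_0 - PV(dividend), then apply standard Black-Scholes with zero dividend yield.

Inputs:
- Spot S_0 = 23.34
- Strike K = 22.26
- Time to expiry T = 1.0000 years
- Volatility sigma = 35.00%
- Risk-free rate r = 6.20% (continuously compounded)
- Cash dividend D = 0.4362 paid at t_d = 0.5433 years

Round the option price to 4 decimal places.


Answer: Price = 4.1449

Derivation:
PV(D) = D * exp(-r * t_d) = 0.4362 * 0.96687641 = 0.42175149
S_0' = S_0 - PV(D) = 23.3400 - 0.42175149 = 22.91824851
d1 = (ln(S_0'/K) + (r + sigma^2/2)*T) / (sigma*sqrt(T)) = 0.43540607
d2 = d1 - sigma*sqrt(T) = 0.08540607
exp(-rT) = 0.93988289
N(d1) = 0.66836615; N(d2) = 0.53403072
C = S_0' * N(d1) - K * exp(-rT) * N(d2) = 22.91824851 * 0.66836615 - 22.2600 * 0.93988289 * 0.53403072 = 4.1449


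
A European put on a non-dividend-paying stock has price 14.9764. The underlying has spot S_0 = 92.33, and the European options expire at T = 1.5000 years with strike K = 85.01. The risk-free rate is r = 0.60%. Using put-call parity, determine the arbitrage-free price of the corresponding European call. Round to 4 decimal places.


Answer: Call price = 23.0581

Derivation:
Put-call parity: C - P = S_0 * exp(-qT) - K * exp(-rT).
S_0 * exp(-qT) = 92.3300 * 1.00000000 = 92.33000000
K * exp(-rT) = 85.0100 * 0.99104038 = 84.24834260
C = P + S*exp(-qT) - K*exp(-rT)
C = 14.9764 + 92.33000000 - 84.24834260 = 23.0581


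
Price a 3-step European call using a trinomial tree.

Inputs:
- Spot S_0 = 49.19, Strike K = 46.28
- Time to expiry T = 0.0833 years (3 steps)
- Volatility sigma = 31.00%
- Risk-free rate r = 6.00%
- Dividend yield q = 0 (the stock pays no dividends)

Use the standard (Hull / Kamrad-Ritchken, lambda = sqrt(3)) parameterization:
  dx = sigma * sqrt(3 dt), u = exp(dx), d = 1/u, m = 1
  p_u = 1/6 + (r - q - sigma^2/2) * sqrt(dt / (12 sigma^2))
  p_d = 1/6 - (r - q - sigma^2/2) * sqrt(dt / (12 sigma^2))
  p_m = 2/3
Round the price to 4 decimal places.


Answer: Price = V(0,0) = 3.7597

Derivation:
dt = T/N = 0.027767; dx = sigma*sqrt(3*dt) = 0.089471
u = exp(dx) = 1.093596; d = 1/u = 0.914414
p_u = 0.168521, p_m = 0.666667, p_d = 0.164812
Discount per step: exp(-r*dt) = 0.998335
Stock lattice S(k, j) with j the centered position index:
  k=0: S(0,+0) = 49.1900
  k=1: S(1,-1) = 44.9800; S(1,+0) = 49.1900; S(1,+1) = 53.7940
  k=2: S(2,-2) = 41.1304; S(2,-1) = 44.9800; S(2,+0) = 49.1900; S(2,+1) = 53.7940; S(2,+2) = 58.8289
  k=3: S(3,-3) = 37.6102; S(3,-2) = 41.1304; S(3,-1) = 44.9800; S(3,+0) = 49.1900; S(3,+1) = 53.7940; S(3,+2) = 58.8289; S(3,+3) = 64.3350
Terminal payoffs V(N, j) = max(S_T - K, 0):
  V(3,-3) = 0.000000; V(3,-2) = 0.000000; V(3,-1) = 0.000000; V(3,+0) = 2.910000; V(3,+1) = 7.513990; V(3,+2) = 12.548894; V(3,+3) = 18.055046
Backward induction: V(k, j) = exp(-r*dt) * [p_u * V(k+1, j+1) + p_m * V(k+1, j) + p_d * V(k+1, j-1)]
  V(2,-2) = exp(-r*dt) * [p_u*0.000000 + p_m*0.000000 + p_d*0.000000] = 0.000000
  V(2,-1) = exp(-r*dt) * [p_u*2.910000 + p_m*0.000000 + p_d*0.000000] = 0.489580
  V(2,+0) = exp(-r*dt) * [p_u*7.513990 + p_m*2.910000 + p_d*0.000000] = 3.200928
  V(2,+1) = exp(-r*dt) * [p_u*12.548894 + p_m*7.513990 + p_d*2.910000] = 7.591025
  V(2,+2) = exp(-r*dt) * [p_u*18.055046 + p_m*12.548894 + p_d*7.513990] = 12.625929
  V(1,-1) = exp(-r*dt) * [p_u*3.200928 + p_m*0.489580 + p_d*0.000000] = 0.864369
  V(1,+0) = exp(-r*dt) * [p_u*7.591025 + p_m*3.200928 + p_d*0.489580] = 3.488071
  V(1,+1) = exp(-r*dt) * [p_u*12.625929 + p_m*7.591025 + p_d*3.200928] = 7.703125
  V(0,+0) = exp(-r*dt) * [p_u*7.703125 + p_m*3.488071 + p_d*0.864369] = 3.759709


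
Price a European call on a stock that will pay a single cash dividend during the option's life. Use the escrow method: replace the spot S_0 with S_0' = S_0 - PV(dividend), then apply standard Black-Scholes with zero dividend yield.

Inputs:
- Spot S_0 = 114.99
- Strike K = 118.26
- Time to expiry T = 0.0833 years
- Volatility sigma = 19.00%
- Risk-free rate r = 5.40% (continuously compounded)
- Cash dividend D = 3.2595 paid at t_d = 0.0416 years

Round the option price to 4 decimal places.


Answer: Price = 0.5730

Derivation:
PV(D) = D * exp(-r * t_d) = 3.2595 * 0.99775612 = 3.25218608
S_0' = S_0 - PV(D) = 114.9900 - 3.25218608 = 111.73781392
d1 = (ln(S_0'/K) + (r + sigma^2/2)*T) / (sigma*sqrt(T)) = -0.92507547
d2 = d1 - sigma*sqrt(T) = -0.97991277
exp(-rT) = 0.99551190
N(d1) = 0.17746333; N(d2) = 0.16356459
C = S_0' * N(d1) - K * exp(-rT) * N(d2) = 111.73781392 * 0.17746333 - 118.2600 * 0.99551190 * 0.16356459 = 0.5730


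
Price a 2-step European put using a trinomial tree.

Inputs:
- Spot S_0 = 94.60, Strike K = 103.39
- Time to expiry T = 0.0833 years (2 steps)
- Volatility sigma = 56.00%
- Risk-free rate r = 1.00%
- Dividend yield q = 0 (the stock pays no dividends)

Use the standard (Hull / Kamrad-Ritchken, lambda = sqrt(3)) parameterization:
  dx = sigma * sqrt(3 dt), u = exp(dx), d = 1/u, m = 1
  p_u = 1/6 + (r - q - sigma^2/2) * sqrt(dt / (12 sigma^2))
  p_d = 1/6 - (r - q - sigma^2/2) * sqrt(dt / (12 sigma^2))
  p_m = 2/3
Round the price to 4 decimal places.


dt = T/N = 0.041650; dx = sigma*sqrt(3*dt) = 0.197950
u = exp(dx) = 1.218902; d = 1/u = 0.820411
p_u = 0.151223, p_m = 0.666667, p_d = 0.182110
Discount per step: exp(-r*dt) = 0.999584
Stock lattice S(k, j) with j the centered position index:
  k=0: S(0,+0) = 94.6000
  k=1: S(1,-1) = 77.6108; S(1,+0) = 94.6000; S(1,+1) = 115.3081
  k=2: S(2,-2) = 63.6728; S(2,-1) = 77.6108; S(2,+0) = 94.6000; S(2,+1) = 115.3081; S(2,+2) = 140.5493
Terminal payoffs V(N, j) = max(K - S_T, 0):
  V(2,-2) = 39.717237; V(2,-1) = 25.779154; V(2,+0) = 8.790000; V(2,+1) = 0.000000; V(2,+2) = 0.000000
Backward induction: V(k, j) = exp(-r*dt) * [p_u * V(k+1, j+1) + p_m * V(k+1, j) + p_d * V(k+1, j-1)]
  V(1,-1) = exp(-r*dt) * [p_u*8.790000 + p_m*25.779154 + p_d*39.717237] = 25.737556
  V(1,+0) = exp(-r*dt) * [p_u*0.000000 + p_m*8.790000 + p_d*25.779154] = 10.550259
  V(1,+1) = exp(-r*dt) * [p_u*0.000000 + p_m*0.000000 + p_d*8.790000] = 1.600085
  V(0,+0) = exp(-r*dt) * [p_u*1.600085 + p_m*10.550259 + p_d*25.737556] = 11.957573

Answer: Price = V(0,0) = 11.9576


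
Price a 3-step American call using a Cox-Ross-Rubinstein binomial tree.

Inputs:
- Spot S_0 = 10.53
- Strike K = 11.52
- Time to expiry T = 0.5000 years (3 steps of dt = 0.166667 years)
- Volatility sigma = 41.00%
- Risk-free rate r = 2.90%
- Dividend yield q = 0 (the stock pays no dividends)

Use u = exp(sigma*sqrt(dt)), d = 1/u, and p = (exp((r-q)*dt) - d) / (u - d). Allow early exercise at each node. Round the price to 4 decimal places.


dt = T/N = 0.166667
u = exp(sigma*sqrt(dt)) = 1.182206; d = 1/u = 0.845877
p = (exp((r-q)*dt) - d) / (u - d) = 0.472658
Discount per step: exp(-r*dt) = 0.995178
Stock lattice S(k, i) with i counting down-moves:
  k=0: S(0,0) = 10.5300
  k=1: S(1,0) = 12.4486; S(1,1) = 8.9071
  k=2: S(2,0) = 14.7168; S(2,1) = 10.5300; S(2,2) = 7.5343
  k=3: S(3,0) = 17.3983; S(3,1) = 12.4486; S(3,2) = 8.9071; S(3,3) = 6.3731
Terminal payoffs V(N, i) = max(S_T - K, 0):
  V(3,0) = 5.878321; V(3,1) = 0.928624; V(3,2) = 0.000000; V(3,3) = 0.000000
Backward induction: V(k, i) = exp(-r*dt) * [p * V(k+1, i) + (1-p) * V(k+1, i+1)]; then take max(V_cont, immediate exercise) for American.
  V(2,0) = exp(-r*dt) * [p*5.878321 + (1-p)*0.928624] = 3.252378; exercise = 3.196833; V(2,0) = max -> 3.252378
  V(2,1) = exp(-r*dt) * [p*0.928624 + (1-p)*0.000000] = 0.436805; exercise = 0.000000; V(2,1) = max -> 0.436805
  V(2,2) = exp(-r*dt) * [p*0.000000 + (1-p)*0.000000] = 0.000000; exercise = 0.000000; V(2,2) = max -> 0.000000
  V(1,0) = exp(-r*dt) * [p*3.252378 + (1-p)*0.436805] = 1.759084; exercise = 0.928624; V(1,0) = max -> 1.759084
  V(1,1) = exp(-r*dt) * [p*0.436805 + (1-p)*0.000000] = 0.205464; exercise = 0.000000; V(1,1) = max -> 0.205464
  V(0,0) = exp(-r*dt) * [p*1.759084 + (1-p)*0.205464] = 0.935263; exercise = 0.000000; V(0,0) = max -> 0.935263

Answer: Price = V(0,0) = 0.9353


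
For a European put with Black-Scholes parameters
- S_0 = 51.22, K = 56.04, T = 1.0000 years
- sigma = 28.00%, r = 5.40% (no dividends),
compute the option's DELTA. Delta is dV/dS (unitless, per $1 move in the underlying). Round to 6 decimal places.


d1 = 0.0116584261; d2 = -0.2683415739
phi(d1) = 0.3989151694; exp(-qT) = 1.0000000000; exp(-rT) = 0.9474321065
N(-d1) = 0.4953490663
Delta = -exp(-qT) * N(-d1) = -1.0000000000 * 0.4953490663 = -0.495349

Answer: Delta = -0.495349


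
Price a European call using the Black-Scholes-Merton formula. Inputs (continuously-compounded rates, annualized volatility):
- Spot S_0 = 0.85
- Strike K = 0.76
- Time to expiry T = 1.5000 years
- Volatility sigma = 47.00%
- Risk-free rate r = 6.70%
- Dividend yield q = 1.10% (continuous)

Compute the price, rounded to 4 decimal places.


d1 = (ln(S/K) + (r - q + 0.5*sigma^2) * T) / (sigma * sqrt(T)) = 0.62816889
d2 = d1 - sigma * sqrt(T) = 0.05253880
exp(-rT) = 0.90438511; exp(-qT) = 0.98363538
C = S_0 * exp(-qT) * N(d1) - K * exp(-rT) * N(d2)
N(d1) = 0.73505335; N(d2) = 0.52095031
C = 0.8500 * 0.98363538 * 0.73505335 - 0.7600 * 0.90438511 * 0.52095031 = 0.2565

Answer: Price = 0.2565


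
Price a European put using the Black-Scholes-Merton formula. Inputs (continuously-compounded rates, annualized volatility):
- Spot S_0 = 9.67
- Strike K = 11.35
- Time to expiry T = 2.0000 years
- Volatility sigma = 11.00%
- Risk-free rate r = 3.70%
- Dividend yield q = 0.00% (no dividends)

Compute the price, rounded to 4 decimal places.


d1 = (ln(S/K) + (r - q + 0.5*sigma^2) * T) / (sigma * sqrt(T)) = -0.47626492
d2 = d1 - sigma * sqrt(T) = -0.63182841
exp(-rT) = 0.92867169; exp(-qT) = 1.00000000
P = K * exp(-rT) * N(-d2) - S_0 * exp(-qT) * N(-d1)
N(-d1) = 0.68305717; N(-d2) = 0.73625050
P = 11.3500 * 0.92867169 * 0.73625050 - 9.6700 * 1.00000000 * 0.68305717 = 1.1552

Answer: Price = 1.1552


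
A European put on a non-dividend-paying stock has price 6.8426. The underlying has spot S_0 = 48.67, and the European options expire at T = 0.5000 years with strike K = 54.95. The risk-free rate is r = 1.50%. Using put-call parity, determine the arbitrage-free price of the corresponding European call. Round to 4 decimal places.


Put-call parity: C - P = S_0 * exp(-qT) - K * exp(-rT).
S_0 * exp(-qT) = 48.6700 * 1.00000000 = 48.67000000
K * exp(-rT) = 54.9500 * 0.99252805 = 54.53941661
C = P + S*exp(-qT) - K*exp(-rT)
C = 6.8426 + 48.67000000 - 54.53941661 = 0.9732

Answer: Call price = 0.9732


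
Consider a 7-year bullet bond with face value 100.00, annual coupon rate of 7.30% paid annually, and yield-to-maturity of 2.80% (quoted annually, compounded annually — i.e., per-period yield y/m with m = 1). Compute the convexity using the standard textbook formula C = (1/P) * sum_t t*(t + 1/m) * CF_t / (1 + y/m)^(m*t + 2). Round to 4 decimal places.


Answer: Convexity = 41.8367

Derivation:
Coupon per period c = face * coupon_rate / m = 7.300000
Periods per year m = 1; per-period yield y/m = 0.028000
Number of cashflows N = 7
Cashflows (t years, CF_t, discount factor 1/(1+y/m)^(m*t), PV):
  t = 1.0000: CF_t = 7.300000, DF = 0.972763, PV = 7.101167
  t = 2.0000: CF_t = 7.300000, DF = 0.946267, PV = 6.907750
  t = 3.0000: CF_t = 7.300000, DF = 0.920493, PV = 6.719601
  t = 4.0000: CF_t = 7.300000, DF = 0.895422, PV = 6.536577
  t = 5.0000: CF_t = 7.300000, DF = 0.871033, PV = 6.358538
  t = 6.0000: CF_t = 7.300000, DF = 0.847308, PV = 6.185348
  t = 7.0000: CF_t = 107.300000, DF = 0.824230, PV = 88.439834
Price P = sum_t PV_t = 128.248817
Convexity numerator sum_t t*(t + 1/m) * CF_t / (1+y/m)^(m*t + 2):
  t = 1.0000: term = 13.439203
  t = 2.0000: term = 39.219464
  t = 3.0000: term = 76.302459
  t = 4.0000: term = 123.706969
  t = 5.0000: term = 180.506278
  t = 6.0000: term = 245.825671
  t = 7.0000: term = 4686.511824
Convexity = (1/P) * sum = 5365.511868 / 128.248817 = 41.836736


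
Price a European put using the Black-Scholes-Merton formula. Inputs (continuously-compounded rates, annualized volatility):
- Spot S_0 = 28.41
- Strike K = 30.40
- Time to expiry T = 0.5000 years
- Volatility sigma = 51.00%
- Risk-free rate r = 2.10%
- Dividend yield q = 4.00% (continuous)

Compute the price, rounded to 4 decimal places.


d1 = (ln(S/K) + (r - q + 0.5*sigma^2) * T) / (sigma * sqrt(T)) = -0.03376480
d2 = d1 - sigma * sqrt(T) = -0.39438926
exp(-rT) = 0.98955493; exp(-qT) = 0.98019867
P = K * exp(-rT) * N(-d2) - S_0 * exp(-qT) * N(-d1)
N(-d1) = 0.51346765; N(-d2) = 0.65335316
P = 30.4000 * 0.98955493 * 0.65335316 - 28.4100 * 0.98019867 * 0.51346765 = 5.3557

Answer: Price = 5.3557


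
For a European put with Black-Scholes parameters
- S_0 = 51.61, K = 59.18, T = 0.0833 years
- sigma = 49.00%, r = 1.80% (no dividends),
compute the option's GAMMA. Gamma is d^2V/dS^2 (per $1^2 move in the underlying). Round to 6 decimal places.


Answer: Gamma = 0.036899

Derivation:
d1 = -0.8864827694; d2 = -1.0279052924
phi(d1) = 0.2693174770; exp(-qT) = 1.0000000000; exp(-rT) = 0.9985017235
Gamma = exp(-qT) * phi(d1) / (S * sigma * sqrt(T)) = 1.0000000000 * 0.2693174770 / (51.6100 * 0.4900 * 0.2886173938) = 0.036899


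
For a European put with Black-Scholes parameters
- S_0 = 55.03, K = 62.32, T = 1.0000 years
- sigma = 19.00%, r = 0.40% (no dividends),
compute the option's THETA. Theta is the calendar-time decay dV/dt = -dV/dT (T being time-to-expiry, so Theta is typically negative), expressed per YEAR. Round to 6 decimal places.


d1 = -0.5387047921; d2 = -0.7287047921
phi(d1) = 0.3450589663; exp(-qT) = 1.0000000000; exp(-rT) = 0.9960079893
Theta = -S*exp(-qT)*phi(d1)*sigma/(2*sqrt(T)) + r*K*exp(-rT)*N(-d2) - q*S*exp(-qT)*N(-d1)
N(-d1) = 0.7049547167; N(-d2) = 0.7669088696; sqrt(T) = 1.0000000000
Term 1 = -55.0300 * 1.0000000000 * 0.3450589663 * 0.1900 / (2 * 1.0000000000) = -1.8039165170
Term 2 = 0.0040 * 62.3200 * 0.9960079893 * 0.7669088696 = 0.1904118702
Term 3 = 0 (no dividend yield, q = 0)
Theta = -1.8039165170 + (0.1904118702) + (0.0000000000) = -1.613505

Answer: Theta = -1.613505


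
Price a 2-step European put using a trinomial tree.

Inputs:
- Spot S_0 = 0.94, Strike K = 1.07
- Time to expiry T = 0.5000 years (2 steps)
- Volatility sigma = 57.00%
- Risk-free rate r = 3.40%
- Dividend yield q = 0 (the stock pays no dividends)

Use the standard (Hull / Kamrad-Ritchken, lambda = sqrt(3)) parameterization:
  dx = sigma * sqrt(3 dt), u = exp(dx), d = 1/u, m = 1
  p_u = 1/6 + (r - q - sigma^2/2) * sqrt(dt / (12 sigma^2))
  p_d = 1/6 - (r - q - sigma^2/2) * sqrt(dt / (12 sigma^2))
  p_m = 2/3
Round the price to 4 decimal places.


Answer: Price = V(0,0) = 0.2213

Derivation:
dt = T/N = 0.250000; dx = sigma*sqrt(3*dt) = 0.493634
u = exp(dx) = 1.638260; d = 1/u = 0.610404
p_u = 0.134140, p_m = 0.666667, p_d = 0.199193
Discount per step: exp(-r*dt) = 0.991536
Stock lattice S(k, j) with j the centered position index:
  k=0: S(0,+0) = 0.9400
  k=1: S(1,-1) = 0.5738; S(1,+0) = 0.9400; S(1,+1) = 1.5400
  k=2: S(2,-2) = 0.3502; S(2,-1) = 0.5738; S(2,+0) = 0.9400; S(2,+1) = 1.5400; S(2,+2) = 2.5229
Terminal payoffs V(N, j) = max(K - S_T, 0):
  V(2,-2) = 0.719763; V(2,-1) = 0.496220; V(2,+0) = 0.130000; V(2,+1) = 0.000000; V(2,+2) = 0.000000
Backward induction: V(k, j) = exp(-r*dt) * [p_u * V(k+1, j+1) + p_m * V(k+1, j) + p_d * V(k+1, j-1)]
  V(1,-1) = exp(-r*dt) * [p_u*0.130000 + p_m*0.496220 + p_d*0.719763] = 0.487463
  V(1,+0) = exp(-r*dt) * [p_u*0.000000 + p_m*0.130000 + p_d*0.496220] = 0.183940
  V(1,+1) = exp(-r*dt) * [p_u*0.000000 + p_m*0.000000 + p_d*0.130000] = 0.025676
  V(0,+0) = exp(-r*dt) * [p_u*0.025676 + p_m*0.183940 + p_d*0.487463] = 0.221281


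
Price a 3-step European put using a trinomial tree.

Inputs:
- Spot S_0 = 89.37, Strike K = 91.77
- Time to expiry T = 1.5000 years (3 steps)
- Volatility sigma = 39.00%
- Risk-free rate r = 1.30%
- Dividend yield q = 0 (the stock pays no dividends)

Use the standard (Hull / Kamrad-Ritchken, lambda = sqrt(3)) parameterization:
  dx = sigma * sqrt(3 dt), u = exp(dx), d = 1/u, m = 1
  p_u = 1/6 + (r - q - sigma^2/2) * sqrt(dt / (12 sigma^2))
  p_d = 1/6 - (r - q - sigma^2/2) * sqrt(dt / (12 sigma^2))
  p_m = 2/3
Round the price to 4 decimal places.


Answer: Price = V(0,0) = 16.0433

Derivation:
dt = T/N = 0.500000; dx = sigma*sqrt(3*dt) = 0.477650
u = exp(dx) = 1.612282; d = 1/u = 0.620239
p_u = 0.133667, p_m = 0.666667, p_d = 0.199667
Discount per step: exp(-r*dt) = 0.993521
Stock lattice S(k, j) with j the centered position index:
  k=0: S(0,+0) = 89.3700
  k=1: S(1,-1) = 55.4308; S(1,+0) = 89.3700; S(1,+1) = 144.0896
  k=2: S(2,-2) = 34.3803; S(2,-1) = 55.4308; S(2,+0) = 89.3700; S(2,+1) = 144.0896; S(2,+2) = 232.3131
  k=3: S(3,-3) = 21.3240; S(3,-2) = 34.3803; S(3,-1) = 55.4308; S(3,+0) = 89.3700; S(3,+1) = 144.0896; S(3,+2) = 232.3131; S(3,+3) = 374.5542
Terminal payoffs V(N, j) = max(K - S_T, 0):
  V(3,-3) = 70.445992; V(3,-2) = 57.389689; V(3,-1) = 36.339247; V(3,+0) = 2.400000; V(3,+1) = 0.000000; V(3,+2) = 0.000000; V(3,+3) = 0.000000
Backward induction: V(k, j) = exp(-r*dt) * [p_u * V(k+1, j+1) + p_m * V(k+1, j) + p_d * V(k+1, j-1)]
  V(2,-2) = exp(-r*dt) * [p_u*36.339247 + p_m*57.389689 + p_d*70.445992] = 56.812374
  V(2,-1) = exp(-r*dt) * [p_u*2.400000 + p_m*36.339247 + p_d*57.389689] = 35.772498
  V(2,+0) = exp(-r*dt) * [p_u*0.000000 + p_m*2.400000 + p_d*36.339247] = 8.798363
  V(2,+1) = exp(-r*dt) * [p_u*0.000000 + p_m*0.000000 + p_d*2.400000] = 0.476095
  V(2,+2) = exp(-r*dt) * [p_u*0.000000 + p_m*0.000000 + p_d*0.000000] = 0.000000
  V(1,-1) = exp(-r*dt) * [p_u*8.798363 + p_m*35.772498 + p_d*56.812374] = 36.132295
  V(1,+0) = exp(-r*dt) * [p_u*0.476095 + p_m*8.798363 + p_d*35.772498] = 12.987100
  V(1,+1) = exp(-r*dt) * [p_u*0.000000 + p_m*0.476095 + p_d*8.798363] = 2.060699
  V(0,+0) = exp(-r*dt) * [p_u*2.060699 + p_m*12.987100 + p_d*36.132295] = 16.043310


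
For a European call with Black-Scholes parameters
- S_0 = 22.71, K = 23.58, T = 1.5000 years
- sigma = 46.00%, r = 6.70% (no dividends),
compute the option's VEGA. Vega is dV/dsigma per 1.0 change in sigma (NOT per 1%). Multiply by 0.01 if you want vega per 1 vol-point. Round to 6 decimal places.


Answer: Vega = 10.270106

Derivation:
d1 = 0.3933498211; d2 = -0.1700328197
phi(d1) = 0.3692429044; exp(-qT) = 1.0000000000; exp(-rT) = 0.9043851124
Vega = S * exp(-qT) * phi(d1) * sqrt(T) = 22.7100 * 1.0000000000 * 0.3692429044 * 1.2247448714 = 10.270106


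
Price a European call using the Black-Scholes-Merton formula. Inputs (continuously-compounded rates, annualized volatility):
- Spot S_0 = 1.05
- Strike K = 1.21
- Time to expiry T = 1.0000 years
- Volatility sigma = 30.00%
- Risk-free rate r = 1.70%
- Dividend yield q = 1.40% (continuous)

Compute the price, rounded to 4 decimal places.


Answer: Price = 0.0694

Derivation:
d1 = (ln(S/K) + (r - q + 0.5*sigma^2) * T) / (sigma * sqrt(T)) = -0.31276732
d2 = d1 - sigma * sqrt(T) = -0.61276732
exp(-rT) = 0.98314368; exp(-qT) = 0.98609754
C = S_0 * exp(-qT) * N(d1) - K * exp(-rT) * N(d2)
N(d1) = 0.37722872; N(d2) = 0.27001510
C = 1.0500 * 0.98609754 * 0.37722872 - 1.2100 * 0.98314368 * 0.27001510 = 0.0694


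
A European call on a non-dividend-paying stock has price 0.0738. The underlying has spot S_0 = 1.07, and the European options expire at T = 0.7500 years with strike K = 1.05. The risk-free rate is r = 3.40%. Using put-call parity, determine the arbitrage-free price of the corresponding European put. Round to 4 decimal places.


Put-call parity: C - P = S_0 * exp(-qT) - K * exp(-rT).
S_0 * exp(-qT) = 1.0700 * 1.00000000 = 1.07000000
K * exp(-rT) = 1.0500 * 0.97482238 = 1.02356350
P = C - S*exp(-qT) + K*exp(-rT)
P = 0.0738 - 1.07000000 + 1.02356350 = 0.0274

Answer: Put price = 0.0274


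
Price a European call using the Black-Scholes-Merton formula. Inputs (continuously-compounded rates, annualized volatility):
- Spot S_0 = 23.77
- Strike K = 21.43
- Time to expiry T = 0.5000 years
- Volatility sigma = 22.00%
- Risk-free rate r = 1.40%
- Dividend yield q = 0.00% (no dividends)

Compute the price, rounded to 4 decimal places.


d1 = (ln(S/K) + (r - q + 0.5*sigma^2) * T) / (sigma * sqrt(T)) = 0.78895421
d2 = d1 - sigma * sqrt(T) = 0.63339072
exp(-rT) = 0.99302444; exp(-qT) = 1.00000000
C = S_0 * exp(-qT) * N(d1) - K * exp(-rT) * N(d2)
N(d1) = 0.78493062; N(d2) = 0.73676074
C = 23.7700 * 1.00000000 * 0.78493062 - 21.4300 * 0.99302444 * 0.73676074 = 2.9792

Answer: Price = 2.9792


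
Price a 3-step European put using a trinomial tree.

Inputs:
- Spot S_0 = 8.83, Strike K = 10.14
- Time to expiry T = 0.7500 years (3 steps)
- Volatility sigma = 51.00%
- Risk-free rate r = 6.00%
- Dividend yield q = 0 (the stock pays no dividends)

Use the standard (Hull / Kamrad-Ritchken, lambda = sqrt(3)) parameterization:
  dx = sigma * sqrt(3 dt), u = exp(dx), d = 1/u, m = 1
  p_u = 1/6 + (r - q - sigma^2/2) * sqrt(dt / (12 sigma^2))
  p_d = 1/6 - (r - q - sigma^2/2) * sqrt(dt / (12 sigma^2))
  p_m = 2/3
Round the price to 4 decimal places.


Answer: Price = V(0,0) = 2.1143

Derivation:
dt = T/N = 0.250000; dx = sigma*sqrt(3*dt) = 0.441673
u = exp(dx) = 1.555307; d = 1/u = 0.642960
p_u = 0.146841, p_m = 0.666667, p_d = 0.186492
Discount per step: exp(-r*dt) = 0.985112
Stock lattice S(k, j) with j the centered position index:
  k=0: S(0,+0) = 8.8300
  k=1: S(1,-1) = 5.6773; S(1,+0) = 8.8300; S(1,+1) = 13.7334
  k=2: S(2,-2) = 3.6503; S(2,-1) = 5.6773; S(2,+0) = 8.8300; S(2,+1) = 13.7334; S(2,+2) = 21.3596
  k=3: S(3,-3) = 2.3470; S(3,-2) = 3.6503; S(3,-1) = 5.6773; S(3,+0) = 8.8300; S(3,+1) = 13.7334; S(3,+2) = 21.3596; S(3,+3) = 33.2207
Terminal payoffs V(N, j) = max(K - S_T, 0):
  V(3,-3) = 7.793004; V(3,-2) = 6.489701; V(3,-1) = 4.462664; V(3,+0) = 1.310000; V(3,+1) = 0.000000; V(3,+2) = 0.000000; V(3,+3) = 0.000000
Backward induction: V(k, j) = exp(-r*dt) * [p_u * V(k+1, j+1) + p_m * V(k+1, j) + p_d * V(k+1, j-1)]
  V(2,-2) = exp(-r*dt) * [p_u*4.462664 + p_m*6.489701 + p_d*7.793004] = 6.339297
  V(2,-1) = exp(-r*dt) * [p_u*1.310000 + p_m*4.462664 + p_d*6.489701] = 4.312572
  V(2,+0) = exp(-r*dt) * [p_u*0.000000 + p_m*1.310000 + p_d*4.462664] = 1.680191
  V(2,+1) = exp(-r*dt) * [p_u*0.000000 + p_m*0.000000 + p_d*1.310000] = 0.240667
  V(2,+2) = exp(-r*dt) * [p_u*0.000000 + p_m*0.000000 + p_d*0.000000] = 0.000000
  V(1,-1) = exp(-r*dt) * [p_u*1.680191 + p_m*4.312572 + p_d*6.339297] = 4.239919
  V(1,+0) = exp(-r*dt) * [p_u*0.240667 + p_m*1.680191 + p_d*4.312572] = 1.930550
  V(1,+1) = exp(-r*dt) * [p_u*0.000000 + p_m*0.240667 + p_d*1.680191] = 0.466733
  V(0,+0) = exp(-r*dt) * [p_u*0.466733 + p_m*1.930550 + p_d*4.239919] = 2.114326


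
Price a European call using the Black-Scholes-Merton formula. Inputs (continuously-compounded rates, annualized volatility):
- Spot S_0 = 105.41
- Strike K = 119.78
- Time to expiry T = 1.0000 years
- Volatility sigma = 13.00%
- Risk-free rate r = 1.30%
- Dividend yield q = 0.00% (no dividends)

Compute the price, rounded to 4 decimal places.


d1 = (ln(S/K) + (r - q + 0.5*sigma^2) * T) / (sigma * sqrt(T)) = -0.81807091
d2 = d1 - sigma * sqrt(T) = -0.94807091
exp(-rT) = 0.98708414; exp(-qT) = 1.00000000
C = S_0 * exp(-qT) * N(d1) - K * exp(-rT) * N(d2)
N(d1) = 0.20665835; N(d2) = 0.17154668
C = 105.4100 * 1.00000000 * 0.20665835 - 119.7800 * 0.98708414 * 0.17154668 = 1.5014

Answer: Price = 1.5014


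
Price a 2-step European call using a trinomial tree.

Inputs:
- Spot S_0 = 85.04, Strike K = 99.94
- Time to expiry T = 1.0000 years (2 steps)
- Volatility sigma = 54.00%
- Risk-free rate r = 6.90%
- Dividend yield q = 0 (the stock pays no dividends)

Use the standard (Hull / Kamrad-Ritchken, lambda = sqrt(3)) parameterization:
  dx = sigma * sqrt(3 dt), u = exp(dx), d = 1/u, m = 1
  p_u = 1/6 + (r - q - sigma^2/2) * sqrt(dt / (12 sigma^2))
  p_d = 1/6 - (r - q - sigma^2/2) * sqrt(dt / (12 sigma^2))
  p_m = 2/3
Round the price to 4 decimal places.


Answer: Price = V(0,0) = 14.9789

Derivation:
dt = T/N = 0.500000; dx = sigma*sqrt(3*dt) = 0.661362
u = exp(dx) = 1.937430; d = 1/u = 0.516148
p_u = 0.137636, p_m = 0.666667, p_d = 0.195698
Discount per step: exp(-r*dt) = 0.966088
Stock lattice S(k, j) with j the centered position index:
  k=0: S(0,+0) = 85.0400
  k=1: S(1,-1) = 43.8932; S(1,+0) = 85.0400; S(1,+1) = 164.7590
  k=2: S(2,-2) = 22.6554; S(2,-1) = 43.8932; S(2,+0) = 85.0400; S(2,+1) = 164.7590; S(2,+2) = 319.2090
Terminal payoffs V(N, j) = max(S_T - K, 0):
  V(2,-2) = 0.000000; V(2,-1) = 0.000000; V(2,+0) = 0.000000; V(2,+1) = 64.819027; V(2,+2) = 219.269043
Backward induction: V(k, j) = exp(-r*dt) * [p_u * V(k+1, j+1) + p_m * V(k+1, j) + p_d * V(k+1, j-1)]
  V(1,-1) = exp(-r*dt) * [p_u*0.000000 + p_m*0.000000 + p_d*0.000000] = 0.000000
  V(1,+0) = exp(-r*dt) * [p_u*64.819027 + p_m*0.000000 + p_d*0.000000] = 8.618871
  V(1,+1) = exp(-r*dt) * [p_u*219.269043 + p_m*64.819027 + p_d*0.000000] = 70.903086
  V(0,+0) = exp(-r*dt) * [p_u*70.903086 + p_m*8.618871 + p_d*0.000000] = 14.978918


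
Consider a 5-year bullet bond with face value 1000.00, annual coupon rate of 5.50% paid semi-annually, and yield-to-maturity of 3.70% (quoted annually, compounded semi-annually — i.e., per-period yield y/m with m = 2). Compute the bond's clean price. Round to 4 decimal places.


Coupon per period c = face * coupon_rate / m = 27.500000
Periods per year m = 2; per-period yield y/m = 0.018500
Number of cashflows N = 10
Cashflows (t years, CF_t, discount factor 1/(1+y/m)^(m*t), PV):
  t = 0.5000: CF_t = 27.500000, DF = 0.981836, PV = 27.000491
  t = 1.0000: CF_t = 27.500000, DF = 0.964002, PV = 26.510055
  t = 1.5000: CF_t = 27.500000, DF = 0.946492, PV = 26.028527
  t = 2.0000: CF_t = 27.500000, DF = 0.929300, PV = 25.555746
  t = 2.5000: CF_t = 27.500000, DF = 0.912420, PV = 25.091552
  t = 3.0000: CF_t = 27.500000, DF = 0.895847, PV = 24.635790
  t = 3.5000: CF_t = 27.500000, DF = 0.879575, PV = 24.188306
  t = 4.0000: CF_t = 27.500000, DF = 0.863598, PV = 23.748951
  t = 4.5000: CF_t = 27.500000, DF = 0.847912, PV = 23.317576
  t = 5.0000: CF_t = 1027.500000, DF = 0.832510, PV = 855.404434
Price P = sum_t PV_t = 1081.481428

Answer: Price = 1081.4814


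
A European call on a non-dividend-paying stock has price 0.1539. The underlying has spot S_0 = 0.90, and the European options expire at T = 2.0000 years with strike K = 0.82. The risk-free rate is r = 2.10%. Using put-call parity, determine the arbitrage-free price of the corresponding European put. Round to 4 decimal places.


Answer: Put price = 0.0402

Derivation:
Put-call parity: C - P = S_0 * exp(-qT) - K * exp(-rT).
S_0 * exp(-qT) = 0.9000 * 1.00000000 = 0.90000000
K * exp(-rT) = 0.8200 * 0.95886978 = 0.78627322
P = C - S*exp(-qT) + K*exp(-rT)
P = 0.1539 - 0.90000000 + 0.78627322 = 0.0402


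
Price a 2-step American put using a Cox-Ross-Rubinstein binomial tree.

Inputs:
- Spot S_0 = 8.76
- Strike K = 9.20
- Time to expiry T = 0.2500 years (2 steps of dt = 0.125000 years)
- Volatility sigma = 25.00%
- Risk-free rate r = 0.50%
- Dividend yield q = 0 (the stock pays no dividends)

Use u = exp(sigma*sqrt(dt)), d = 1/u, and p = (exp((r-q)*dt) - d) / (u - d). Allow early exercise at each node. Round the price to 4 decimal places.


Answer: Price = V(0,0) = 0.7218

Derivation:
dt = T/N = 0.125000
u = exp(sigma*sqrt(dt)) = 1.092412; d = 1/u = 0.915405
p = (exp((r-q)*dt) - d) / (u - d) = 0.481449
Discount per step: exp(-r*dt) = 0.999375
Stock lattice S(k, i) with i counting down-moves:
  k=0: S(0,0) = 8.7600
  k=1: S(1,0) = 9.5695; S(1,1) = 8.0190
  k=2: S(2,0) = 10.4539; S(2,1) = 8.7600; S(2,2) = 7.3406
Terminal payoffs V(N, i) = max(K - S_T, 0):
  V(2,0) = 0.000000; V(2,1) = 0.440000; V(2,2) = 1.859410
Backward induction: V(k, i) = exp(-r*dt) * [p * V(k+1, i) + (1-p) * V(k+1, i+1)]; then take max(V_cont, immediate exercise) for American.
  V(1,0) = exp(-r*dt) * [p*0.000000 + (1-p)*0.440000] = 0.228020; exercise = 0.000000; V(1,0) = max -> 0.228020
  V(1,1) = exp(-r*dt) * [p*0.440000 + (1-p)*1.859410] = 1.175301; exercise = 1.181049; V(1,1) = max -> 1.181049
  V(0,0) = exp(-r*dt) * [p*0.228020 + (1-p)*1.181049] = 0.721763; exercise = 0.440000; V(0,0) = max -> 0.721763
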